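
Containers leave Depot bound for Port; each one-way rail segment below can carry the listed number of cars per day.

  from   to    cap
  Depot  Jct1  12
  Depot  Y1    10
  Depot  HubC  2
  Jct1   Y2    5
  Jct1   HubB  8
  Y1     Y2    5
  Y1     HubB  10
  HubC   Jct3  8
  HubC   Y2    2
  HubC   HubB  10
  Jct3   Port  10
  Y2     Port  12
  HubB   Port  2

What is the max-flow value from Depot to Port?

14

Augment Depot→Jct1→Y2→Port: bottleneck 5, flow now 5.
Augment Depot→Jct1→HubB→Port: bottleneck 2, flow now 7.
Augment Depot→Y1→Y2→Port: bottleneck 5, flow now 12.
Augment Depot→HubC→Jct3→Port: bottleneck 2, flow now 14.
No augmenting path remains; maximum flow = 14.
In the residual graph, reachable from Depot: {Depot, Jct1, Y1, HubB}.
Min-cut edges: Depot→HubC (2), Jct1→Y2 (5), Y1→Y2 (5), HubB→Port (2); capacity 2 + 5 + 5 + 2 = 14.
This cut is saturated, so no flow can exceed 14.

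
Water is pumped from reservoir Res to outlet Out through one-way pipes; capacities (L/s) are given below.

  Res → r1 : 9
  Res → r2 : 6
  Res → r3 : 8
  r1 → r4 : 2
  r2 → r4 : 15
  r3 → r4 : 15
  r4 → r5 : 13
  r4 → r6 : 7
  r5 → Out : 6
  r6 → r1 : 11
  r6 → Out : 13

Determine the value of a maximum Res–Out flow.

Augment Res→r1→r4→r5→Out: bottleneck 2, flow now 2.
Augment Res→r2→r4→r5→Out: bottleneck 4, flow now 6.
Augment Res→r2→r4→r6→Out: bottleneck 2, flow now 8.
Augment Res→r3→r4→r6→Out: bottleneck 5, flow now 13.
No augmenting path remains; maximum flow = 13.
In the residual graph, reachable from Res: {Res, r1, r2, r3, r4, r5}.
Min-cut edges: r4→r6 (7), r5→Out (6); capacity 7 + 6 = 13.
This cut is saturated, so no flow can exceed 13.

13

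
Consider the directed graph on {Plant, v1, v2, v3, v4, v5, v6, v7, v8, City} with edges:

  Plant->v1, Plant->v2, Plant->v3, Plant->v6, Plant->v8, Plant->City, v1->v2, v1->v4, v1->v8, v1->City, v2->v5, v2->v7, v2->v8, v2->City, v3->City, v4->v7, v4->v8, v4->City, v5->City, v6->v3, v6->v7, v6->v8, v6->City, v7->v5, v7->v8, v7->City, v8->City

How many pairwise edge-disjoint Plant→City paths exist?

6

Assign every edge capacity 1; by Menger, the answer equals the max flow.
Path Plant→City (+1); total 1.
Path Plant→v1→City (+1); total 2.
Path Plant→v2→City (+1); total 3.
Path Plant→v3→City (+1); total 4.
Path Plant→v6→City (+1); total 5.
Path Plant→v8→City (+1); total 6.
No residual Plant→City path; max flow = 6.
Certifying cut of size 6: {Plant→City, Plant→v1, Plant→v2, Plant→v3, Plant→v6, Plant→v8}.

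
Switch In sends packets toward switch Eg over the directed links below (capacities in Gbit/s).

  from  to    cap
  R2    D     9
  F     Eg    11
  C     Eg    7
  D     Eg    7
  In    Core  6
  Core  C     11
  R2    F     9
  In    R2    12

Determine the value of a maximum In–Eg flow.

18

Augment In→Core→C→Eg: bottleneck 6, flow now 6.
Augment In→R2→D→Eg: bottleneck 7, flow now 13.
Augment In→R2→F→Eg: bottleneck 5, flow now 18.
No augmenting path remains; maximum flow = 18.
In the residual graph, reachable from In: {In}.
Min-cut edges: In→Core (6), In→R2 (12); capacity 6 + 12 = 18.
This cut is saturated, so no flow can exceed 18.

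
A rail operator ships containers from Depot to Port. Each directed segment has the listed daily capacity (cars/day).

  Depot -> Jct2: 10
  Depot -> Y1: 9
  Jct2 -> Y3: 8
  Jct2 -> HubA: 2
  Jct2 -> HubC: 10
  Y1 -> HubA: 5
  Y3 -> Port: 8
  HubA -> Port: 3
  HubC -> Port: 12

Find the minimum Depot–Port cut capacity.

Augment Depot→Jct2→Y3→Port: bottleneck 8, flow now 8.
Augment Depot→Jct2→HubA→Port: bottleneck 2, flow now 10.
Augment Depot→Y1→HubA→Port: bottleneck 1, flow now 11.
Augment Depot→Y1→HubA→Jct2→HubC→Port: bottleneck 2, flow now 13. (uses reverse residual edge)
No augmenting path remains; maximum flow = 13.
By max-flow min-cut, the minimum cut capacity equals the max flow.
In the residual graph, reachable from Depot: {Depot, Y1, HubA}.
Min-cut edges: Depot→Jct2 (10), HubA→Port (3); capacity 10 + 3 = 13.

13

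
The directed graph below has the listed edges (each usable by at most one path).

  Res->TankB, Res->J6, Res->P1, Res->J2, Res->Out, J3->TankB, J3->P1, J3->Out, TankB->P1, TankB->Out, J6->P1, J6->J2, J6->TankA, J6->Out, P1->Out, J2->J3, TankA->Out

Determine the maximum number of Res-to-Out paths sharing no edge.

5

Assign every edge capacity 1; by Menger, the answer equals the max flow.
Path Res→Out (+1); total 1.
Path Res→TankB→Out (+1); total 2.
Path Res→J6→Out (+1); total 3.
Path Res→P1→Out (+1); total 4.
Path Res→J2→J3→Out (+1); total 5.
No residual Res→Out path; max flow = 5.
Certifying cut of size 5: {Res→J2, Res→J6, Res→Out, Res→P1, Res→TankB}.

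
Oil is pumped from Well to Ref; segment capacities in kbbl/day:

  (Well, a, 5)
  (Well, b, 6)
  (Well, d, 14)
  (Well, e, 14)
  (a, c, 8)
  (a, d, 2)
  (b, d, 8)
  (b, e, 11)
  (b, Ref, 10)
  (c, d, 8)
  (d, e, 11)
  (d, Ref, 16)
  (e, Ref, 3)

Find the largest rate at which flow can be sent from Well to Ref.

25

Augment Well→b→Ref: bottleneck 6, flow now 6.
Augment Well→d→Ref: bottleneck 14, flow now 20.
Augment Well→e→Ref: bottleneck 3, flow now 23.
Augment Well→a→d→Ref: bottleneck 2, flow now 25.
No augmenting path remains; maximum flow = 25.
In the residual graph, reachable from Well: {Well, a, c, d, e}.
Min-cut edges: Well→b (6), d→Ref (16), e→Ref (3); capacity 6 + 16 + 3 = 25.
This cut is saturated, so no flow can exceed 25.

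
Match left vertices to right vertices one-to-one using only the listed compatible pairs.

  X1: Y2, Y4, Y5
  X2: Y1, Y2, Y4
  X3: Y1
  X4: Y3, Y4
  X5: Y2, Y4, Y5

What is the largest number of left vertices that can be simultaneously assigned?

5

Unit-capacity flow: source→left, listed edges, right→sink; max matching = max flow.
Augmenting path X1→Y2 (+1); matched 1.
Augmenting path X2→Y1 (+1); matched 2.
Augmenting path X4→Y3 (+1); matched 3.
Augmenting path X5→Y4 (+1); matched 4.
Augmenting path X3→Y1→X2→Y2→X1→Y5 (+1); matched 5.
No augmenting path remains; maximum matching = 5.
König certificate: {X1, X2, X3, X4, X5} is a vertex cover of size 5 (every listed pair touches it), so no matching can be larger.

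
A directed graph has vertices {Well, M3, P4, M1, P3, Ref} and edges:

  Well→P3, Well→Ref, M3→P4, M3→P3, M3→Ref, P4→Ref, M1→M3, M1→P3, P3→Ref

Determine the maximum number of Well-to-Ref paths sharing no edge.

2

Assign every edge capacity 1; by Menger, the answer equals the max flow.
Path Well→Ref (+1); total 1.
Path Well→P3→Ref (+1); total 2.
No residual Well→Ref path; max flow = 2.
Certifying cut of size 2: {Well→P3, Well→Ref}.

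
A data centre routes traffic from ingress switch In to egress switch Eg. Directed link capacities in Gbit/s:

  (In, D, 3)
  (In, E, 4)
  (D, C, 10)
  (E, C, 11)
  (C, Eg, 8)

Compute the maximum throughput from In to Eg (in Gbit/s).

Augment In→D→C→Eg: bottleneck 3, flow now 3.
Augment In→E→C→Eg: bottleneck 4, flow now 7.
No augmenting path remains; maximum flow = 7.
In the residual graph, reachable from In: {In}.
Min-cut edges: In→D (3), In→E (4); capacity 3 + 4 = 7.
This cut is saturated, so no flow can exceed 7.

7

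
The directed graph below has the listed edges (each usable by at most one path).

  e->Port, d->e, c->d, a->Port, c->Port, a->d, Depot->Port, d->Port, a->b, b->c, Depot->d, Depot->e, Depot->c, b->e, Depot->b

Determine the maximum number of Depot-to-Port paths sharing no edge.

Assign every edge capacity 1; by Menger, the answer equals the max flow.
Path Depot→Port (+1); total 1.
Path Depot→c→Port (+1); total 2.
Path Depot→d→Port (+1); total 3.
Path Depot→e→Port (+1); total 4.
No residual Depot→Port path; max flow = 4.
Certifying cut of size 4: {Depot→Port, c→Port, d→Port, e→Port}.

4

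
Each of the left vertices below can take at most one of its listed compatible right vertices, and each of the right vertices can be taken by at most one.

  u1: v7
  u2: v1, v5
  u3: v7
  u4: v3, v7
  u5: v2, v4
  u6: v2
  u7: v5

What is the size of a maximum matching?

6

Unit-capacity flow: source→left, listed edges, right→sink; max matching = max flow.
Augmenting path u1→v7 (+1); matched 1.
Augmenting path u2→v1 (+1); matched 2.
Augmenting path u4→v3 (+1); matched 3.
Augmenting path u5→v2 (+1); matched 4.
Augmenting path u7→v5 (+1); matched 5.
Augmenting path u6→v2→u5→v4 (+1); matched 6.
No augmenting path remains; maximum matching = 6.
König certificate: {u2, u4, u5, u6, u7, v7} is a vertex cover of size 6 (every listed pair touches it), so no matching can be larger.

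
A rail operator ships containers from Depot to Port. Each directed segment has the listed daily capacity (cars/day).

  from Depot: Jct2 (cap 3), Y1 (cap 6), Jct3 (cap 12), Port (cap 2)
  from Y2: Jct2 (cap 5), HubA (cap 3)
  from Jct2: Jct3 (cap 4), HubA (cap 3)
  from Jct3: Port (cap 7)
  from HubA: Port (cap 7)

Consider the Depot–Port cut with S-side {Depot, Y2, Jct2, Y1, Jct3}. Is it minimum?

Given cut capacity: 2 + 3 + 3 + 7 = 15.
Augment Depot→Port: bottleneck 2, flow now 2.
Augment Depot→Jct3→Port: bottleneck 7, flow now 9.
Augment Depot→Jct2→HubA→Port: bottleneck 3, flow now 12.
No augmenting path remains; maximum flow = 12.
In the residual graph, reachable from Depot: {Depot, Y1, Jct3}.
Min-cut edges: Depot→Jct2 (3), Depot→Port (2), Jct3→Port (7); capacity 3 + 2 + 7 = 12.
Cut capacity 15 exceeds the max flow 12, so it is not minimum.

No — its capacity is 15, but the minimum cut has capacity 12.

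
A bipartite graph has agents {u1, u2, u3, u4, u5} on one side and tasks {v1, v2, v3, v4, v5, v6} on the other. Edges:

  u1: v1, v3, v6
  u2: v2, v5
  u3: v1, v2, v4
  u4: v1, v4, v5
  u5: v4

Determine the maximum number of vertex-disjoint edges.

Unit-capacity flow: source→left, listed edges, right→sink; max matching = max flow.
Augmenting path u1→v1 (+1); matched 1.
Augmenting path u2→v2 (+1); matched 2.
Augmenting path u3→v4 (+1); matched 3.
Augmenting path u4→v5 (+1); matched 4.
Augmenting path u5→v4→u3→v1→u1→v3 (+1); matched 5.
No augmenting path remains; maximum matching = 5.
König certificate: {u1, u2, u3, u4, u5} is a vertex cover of size 5 (every listed pair touches it), so no matching can be larger.

5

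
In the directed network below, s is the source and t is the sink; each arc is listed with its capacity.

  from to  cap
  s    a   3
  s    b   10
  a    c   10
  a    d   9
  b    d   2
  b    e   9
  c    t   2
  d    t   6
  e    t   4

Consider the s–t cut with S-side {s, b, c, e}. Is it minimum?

Given cut capacity: 3 + 2 + 2 + 4 = 11.
Augment s→a→c→t: bottleneck 2, flow now 2.
Augment s→a→d→t: bottleneck 1, flow now 3.
Augment s→b→d→t: bottleneck 2, flow now 5.
Augment s→b→e→t: bottleneck 4, flow now 9.
No augmenting path remains; maximum flow = 9.
In the residual graph, reachable from s: {s, b, e}.
Min-cut edges: s→a (3), b→d (2), e→t (4); capacity 3 + 2 + 4 = 9.
Cut capacity 11 exceeds the max flow 9, so it is not minimum.

No — its capacity is 11, but the minimum cut has capacity 9.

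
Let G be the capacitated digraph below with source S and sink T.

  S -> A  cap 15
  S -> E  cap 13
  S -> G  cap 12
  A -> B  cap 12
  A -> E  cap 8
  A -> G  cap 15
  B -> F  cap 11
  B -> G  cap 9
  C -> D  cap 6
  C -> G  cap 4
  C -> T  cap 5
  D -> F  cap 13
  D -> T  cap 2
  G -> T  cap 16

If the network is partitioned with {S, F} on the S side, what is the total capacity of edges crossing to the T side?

40

Edges leaving {S, F}: S→A (15), S→E (13), S→G (12).
Cut capacity = 15 + 13 + 12 = 40.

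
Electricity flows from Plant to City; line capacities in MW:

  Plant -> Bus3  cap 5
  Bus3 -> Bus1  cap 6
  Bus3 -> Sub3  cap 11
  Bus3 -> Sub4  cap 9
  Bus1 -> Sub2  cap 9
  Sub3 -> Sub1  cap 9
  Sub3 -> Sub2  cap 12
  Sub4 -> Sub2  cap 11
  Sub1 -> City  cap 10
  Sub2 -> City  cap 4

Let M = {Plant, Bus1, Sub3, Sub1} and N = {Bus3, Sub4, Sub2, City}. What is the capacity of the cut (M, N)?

Edges leaving {Plant, Bus1, Sub3, Sub1}: Plant→Bus3 (5), Bus1→Sub2 (9), Sub3→Sub2 (12), Sub1→City (10).
Cut capacity = 5 + 9 + 12 + 10 = 36.

36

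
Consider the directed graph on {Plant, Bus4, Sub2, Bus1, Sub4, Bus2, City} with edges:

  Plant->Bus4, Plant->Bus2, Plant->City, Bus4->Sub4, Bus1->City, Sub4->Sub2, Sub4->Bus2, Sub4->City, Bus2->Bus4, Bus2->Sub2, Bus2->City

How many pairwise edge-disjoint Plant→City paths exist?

Assign every edge capacity 1; by Menger, the answer equals the max flow.
Path Plant→City (+1); total 1.
Path Plant→Bus2→City (+1); total 2.
Path Plant→Bus4→Sub4→City (+1); total 3.
No residual Plant→City path; max flow = 3.
Certifying cut of size 3: {Plant→Bus2, Plant→Bus4, Plant→City}.

3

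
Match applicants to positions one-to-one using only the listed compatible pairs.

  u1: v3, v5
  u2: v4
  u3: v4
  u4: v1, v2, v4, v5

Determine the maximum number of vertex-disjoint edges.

Unit-capacity flow: source→left, listed edges, right→sink; max matching = max flow.
Augmenting path u1→v3 (+1); matched 1.
Augmenting path u2→v4 (+1); matched 2.
Augmenting path u4→v1 (+1); matched 3.
No augmenting path remains; maximum matching = 3.
König certificate: {u1, u4, v4} is a vertex cover of size 3 (every listed pair touches it), so no matching can be larger.

3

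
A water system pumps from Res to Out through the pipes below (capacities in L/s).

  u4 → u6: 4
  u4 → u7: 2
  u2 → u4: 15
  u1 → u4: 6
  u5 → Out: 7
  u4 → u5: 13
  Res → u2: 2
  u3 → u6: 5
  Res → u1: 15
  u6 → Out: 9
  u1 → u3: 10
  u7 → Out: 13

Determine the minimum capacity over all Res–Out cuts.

13

Augment Res→u1→u3→u6→Out: bottleneck 5, flow now 5.
Augment Res→u1→u4→u5→Out: bottleneck 6, flow now 11.
Augment Res→u2→u4→u5→Out: bottleneck 1, flow now 12.
Augment Res→u2→u4→u6→Out: bottleneck 1, flow now 13.
No augmenting path remains; maximum flow = 13.
By max-flow min-cut, the minimum cut capacity equals the max flow.
In the residual graph, reachable from Res: {Res, u1, u3}.
Min-cut edges: Res→u2 (2), u1→u4 (6), u3→u6 (5); capacity 2 + 6 + 5 = 13.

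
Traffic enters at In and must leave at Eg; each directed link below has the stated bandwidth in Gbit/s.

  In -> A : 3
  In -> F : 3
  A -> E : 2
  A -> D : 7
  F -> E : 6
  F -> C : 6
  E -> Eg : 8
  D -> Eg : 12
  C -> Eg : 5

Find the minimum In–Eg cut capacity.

Augment In→A→E→Eg: bottleneck 2, flow now 2.
Augment In→A→D→Eg: bottleneck 1, flow now 3.
Augment In→F→E→Eg: bottleneck 3, flow now 6.
No augmenting path remains; maximum flow = 6.
By max-flow min-cut, the minimum cut capacity equals the max flow.
In the residual graph, reachable from In: {In}.
Min-cut edges: In→A (3), In→F (3); capacity 3 + 3 = 6.

6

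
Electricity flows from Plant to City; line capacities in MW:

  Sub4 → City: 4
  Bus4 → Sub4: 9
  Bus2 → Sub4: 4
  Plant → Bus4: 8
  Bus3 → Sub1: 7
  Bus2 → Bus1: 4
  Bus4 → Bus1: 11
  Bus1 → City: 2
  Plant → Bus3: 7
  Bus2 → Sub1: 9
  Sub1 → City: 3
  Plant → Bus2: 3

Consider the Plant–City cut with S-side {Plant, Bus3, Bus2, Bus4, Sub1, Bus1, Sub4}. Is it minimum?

Yes — it is a minimum cut (capacity 9).

Given cut capacity: 3 + 2 + 4 = 9.
Augment Plant→Bus3→Sub1→City: bottleneck 3, flow now 3.
Augment Plant→Bus2→Bus1→City: bottleneck 2, flow now 5.
Augment Plant→Bus2→Sub4→City: bottleneck 1, flow now 6.
Augment Plant→Bus4→Sub4→City: bottleneck 3, flow now 9.
No augmenting path remains; maximum flow = 9.
Cut capacity 9 equals the max flow, so it is a minimum cut.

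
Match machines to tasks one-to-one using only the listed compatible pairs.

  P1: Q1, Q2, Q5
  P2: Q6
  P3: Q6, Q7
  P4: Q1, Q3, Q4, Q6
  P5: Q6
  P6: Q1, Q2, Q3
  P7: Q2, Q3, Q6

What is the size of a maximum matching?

Unit-capacity flow: source→left, listed edges, right→sink; max matching = max flow.
Augmenting path P1→Q1 (+1); matched 1.
Augmenting path P2→Q6 (+1); matched 2.
Augmenting path P3→Q7 (+1); matched 3.
Augmenting path P4→Q3 (+1); matched 4.
Augmenting path P6→Q2 (+1); matched 5.
Augmenting path P7→Q3→P4→Q4 (+1); matched 6.
No augmenting path remains; maximum matching = 6.
König certificate: {P1, P3, P4, P6, P7, Q6} is a vertex cover of size 6 (every listed pair touches it), so no matching can be larger.

6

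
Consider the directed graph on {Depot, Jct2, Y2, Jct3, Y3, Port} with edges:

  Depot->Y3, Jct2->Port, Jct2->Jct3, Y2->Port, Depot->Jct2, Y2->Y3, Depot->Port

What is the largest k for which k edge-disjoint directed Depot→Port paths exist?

2

Assign every edge capacity 1; by Menger, the answer equals the max flow.
Path Depot→Port (+1); total 1.
Path Depot→Jct2→Port (+1); total 2.
No residual Depot→Port path; max flow = 2.
Certifying cut of size 2: {Depot→Jct2, Depot→Port}.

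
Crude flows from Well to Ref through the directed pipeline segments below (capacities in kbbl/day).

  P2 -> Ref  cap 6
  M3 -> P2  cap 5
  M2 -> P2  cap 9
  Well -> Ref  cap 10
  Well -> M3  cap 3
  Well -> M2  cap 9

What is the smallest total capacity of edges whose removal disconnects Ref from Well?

16

Augment Well→Ref: bottleneck 10, flow now 10.
Augment Well→M3→P2→Ref: bottleneck 3, flow now 13.
Augment Well→M2→P2→Ref: bottleneck 3, flow now 16.
No augmenting path remains; maximum flow = 16.
By max-flow min-cut, the minimum cut capacity equals the max flow.
In the residual graph, reachable from Well: {Well, M3, M2, P2}.
Min-cut edges: Well→Ref (10), P2→Ref (6); capacity 10 + 6 = 16.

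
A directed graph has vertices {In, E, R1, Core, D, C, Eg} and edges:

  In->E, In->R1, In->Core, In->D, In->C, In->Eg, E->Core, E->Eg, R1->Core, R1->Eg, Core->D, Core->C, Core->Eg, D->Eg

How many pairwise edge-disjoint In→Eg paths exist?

Assign every edge capacity 1; by Menger, the answer equals the max flow.
Path In→Eg (+1); total 1.
Path In→E→Eg (+1); total 2.
Path In→R1→Eg (+1); total 3.
Path In→Core→Eg (+1); total 4.
Path In→D→Eg (+1); total 5.
No residual In→Eg path; max flow = 5.
Certifying cut of size 5: {In→Core, In→D, In→E, In→Eg, In→R1}.

5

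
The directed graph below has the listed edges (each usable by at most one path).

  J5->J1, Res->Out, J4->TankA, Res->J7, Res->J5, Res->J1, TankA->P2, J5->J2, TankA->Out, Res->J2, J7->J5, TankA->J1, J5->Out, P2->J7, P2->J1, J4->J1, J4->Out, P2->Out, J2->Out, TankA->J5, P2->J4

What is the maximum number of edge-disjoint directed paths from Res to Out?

3

Assign every edge capacity 1; by Menger, the answer equals the max flow.
Path Res→Out (+1); total 1.
Path Res→J5→Out (+1); total 2.
Path Res→J2→Out (+1); total 3.
No residual Res→Out path; max flow = 3.
Certifying cut of size 3: {J2→Out, J5→Out, Res→Out}.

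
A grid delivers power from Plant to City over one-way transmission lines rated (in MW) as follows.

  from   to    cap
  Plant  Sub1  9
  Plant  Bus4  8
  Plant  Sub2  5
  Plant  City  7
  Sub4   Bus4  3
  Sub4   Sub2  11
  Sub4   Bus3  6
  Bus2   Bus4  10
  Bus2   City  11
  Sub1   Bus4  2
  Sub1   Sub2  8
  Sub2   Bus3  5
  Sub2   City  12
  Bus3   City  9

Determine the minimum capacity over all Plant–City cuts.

Augment Plant→City: bottleneck 7, flow now 7.
Augment Plant→Sub2→City: bottleneck 5, flow now 12.
Augment Plant→Sub1→Sub2→City: bottleneck 7, flow now 19.
Augment Plant→Sub1→Sub2→Bus3→City: bottleneck 1, flow now 20.
No augmenting path remains; maximum flow = 20.
By max-flow min-cut, the minimum cut capacity equals the max flow.
In the residual graph, reachable from Plant: {Plant, Sub1, Bus4}.
Min-cut edges: Plant→Sub2 (5), Plant→City (7), Sub1→Sub2 (8); capacity 5 + 7 + 8 = 20.

20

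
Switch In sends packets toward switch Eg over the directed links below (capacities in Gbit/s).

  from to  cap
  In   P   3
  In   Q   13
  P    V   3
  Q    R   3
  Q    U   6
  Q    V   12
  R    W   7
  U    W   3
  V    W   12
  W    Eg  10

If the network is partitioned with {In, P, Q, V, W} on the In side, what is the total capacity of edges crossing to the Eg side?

Edges leaving {In, P, Q, V, W}: Q→R (3), Q→U (6), W→Eg (10).
Cut capacity = 3 + 6 + 10 = 19.

19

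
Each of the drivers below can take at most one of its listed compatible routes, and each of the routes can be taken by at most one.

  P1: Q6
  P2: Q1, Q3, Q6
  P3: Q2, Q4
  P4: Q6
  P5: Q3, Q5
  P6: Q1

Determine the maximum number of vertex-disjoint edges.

5

Unit-capacity flow: source→left, listed edges, right→sink; max matching = max flow.
Augmenting path P1→Q6 (+1); matched 1.
Augmenting path P2→Q1 (+1); matched 2.
Augmenting path P3→Q2 (+1); matched 3.
Augmenting path P5→Q3 (+1); matched 4.
Augmenting path P6→Q1→P2→Q3→P5→Q5 (+1); matched 5.
No augmenting path remains; maximum matching = 5.
König certificate: {P2, P3, P5, P6, Q6} is a vertex cover of size 5 (every listed pair touches it), so no matching can be larger.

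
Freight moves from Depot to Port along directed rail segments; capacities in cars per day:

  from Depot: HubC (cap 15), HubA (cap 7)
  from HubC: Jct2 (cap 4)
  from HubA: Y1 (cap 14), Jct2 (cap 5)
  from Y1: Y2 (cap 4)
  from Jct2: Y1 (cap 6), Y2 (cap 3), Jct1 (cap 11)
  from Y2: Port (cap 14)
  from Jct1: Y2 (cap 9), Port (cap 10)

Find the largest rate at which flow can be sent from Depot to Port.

11

Augment Depot→HubC→Jct2→Y2→Port: bottleneck 3, flow now 3.
Augment Depot→HubC→Jct2→Jct1→Port: bottleneck 1, flow now 4.
Augment Depot→HubA→Y1→Y2→Port: bottleneck 4, flow now 8.
Augment Depot→HubA→Jct2→Jct1→Port: bottleneck 3, flow now 11.
No augmenting path remains; maximum flow = 11.
In the residual graph, reachable from Depot: {Depot, HubC}.
Min-cut edges: Depot→HubA (7), HubC→Jct2 (4); capacity 7 + 4 = 11.
This cut is saturated, so no flow can exceed 11.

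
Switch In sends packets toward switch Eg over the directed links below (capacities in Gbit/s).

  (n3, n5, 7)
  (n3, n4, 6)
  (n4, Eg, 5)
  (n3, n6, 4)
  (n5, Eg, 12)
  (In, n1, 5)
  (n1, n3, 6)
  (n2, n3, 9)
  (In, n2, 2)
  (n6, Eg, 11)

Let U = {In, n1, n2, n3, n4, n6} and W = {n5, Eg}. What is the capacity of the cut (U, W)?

23

Edges leaving {In, n1, n2, n3, n4, n6}: n3→n5 (7), n4→Eg (5), n6→Eg (11).
Cut capacity = 7 + 5 + 11 = 23.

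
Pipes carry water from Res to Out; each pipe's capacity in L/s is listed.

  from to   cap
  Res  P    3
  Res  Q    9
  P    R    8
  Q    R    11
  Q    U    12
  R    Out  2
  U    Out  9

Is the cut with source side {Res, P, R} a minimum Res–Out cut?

Given cut capacity: 9 + 2 = 11.
Augment Res→P→R→Out: bottleneck 2, flow now 2.
Augment Res→Q→U→Out: bottleneck 9, flow now 11.
No augmenting path remains; maximum flow = 11.
Cut capacity 11 equals the max flow, so it is a minimum cut.

Yes — it is a minimum cut (capacity 11).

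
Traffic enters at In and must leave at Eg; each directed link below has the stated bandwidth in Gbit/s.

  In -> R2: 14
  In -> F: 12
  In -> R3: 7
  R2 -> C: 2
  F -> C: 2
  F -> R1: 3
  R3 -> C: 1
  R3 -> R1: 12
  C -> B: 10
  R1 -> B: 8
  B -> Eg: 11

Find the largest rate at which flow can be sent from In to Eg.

11

Augment In→R2→C→B→Eg: bottleneck 2, flow now 2.
Augment In→F→C→B→Eg: bottleneck 2, flow now 4.
Augment In→F→R1→B→Eg: bottleneck 3, flow now 7.
Augment In→R3→C→B→Eg: bottleneck 1, flow now 8.
Augment In→R3→R1→B→Eg: bottleneck 3, flow now 11.
No augmenting path remains; maximum flow = 11.
In the residual graph, reachable from In: {In, R2, F, R3, C, R1, B}.
Min-cut edges: B→Eg (11); capacity 11 = 11.
This cut is saturated, so no flow can exceed 11.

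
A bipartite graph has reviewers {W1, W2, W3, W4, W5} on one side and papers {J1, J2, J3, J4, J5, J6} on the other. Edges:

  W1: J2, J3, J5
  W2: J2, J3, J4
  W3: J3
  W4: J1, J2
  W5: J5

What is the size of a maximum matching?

5

Unit-capacity flow: source→left, listed edges, right→sink; max matching = max flow.
Augmenting path W1→J2 (+1); matched 1.
Augmenting path W2→J3 (+1); matched 2.
Augmenting path W4→J1 (+1); matched 3.
Augmenting path W5→J5 (+1); matched 4.
Augmenting path W3→J3→W2→J4 (+1); matched 5.
No augmenting path remains; maximum matching = 5.
König certificate: {W1, W2, W3, W4, W5} is a vertex cover of size 5 (every listed pair touches it), so no matching can be larger.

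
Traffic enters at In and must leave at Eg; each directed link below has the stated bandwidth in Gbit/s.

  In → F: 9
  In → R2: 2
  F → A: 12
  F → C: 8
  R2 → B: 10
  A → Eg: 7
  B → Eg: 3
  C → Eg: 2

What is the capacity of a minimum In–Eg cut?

Augment In→F→A→Eg: bottleneck 7, flow now 7.
Augment In→F→C→Eg: bottleneck 2, flow now 9.
Augment In→R2→B→Eg: bottleneck 2, flow now 11.
No augmenting path remains; maximum flow = 11.
By max-flow min-cut, the minimum cut capacity equals the max flow.
In the residual graph, reachable from In: {In}.
Min-cut edges: In→F (9), In→R2 (2); capacity 9 + 2 = 11.

11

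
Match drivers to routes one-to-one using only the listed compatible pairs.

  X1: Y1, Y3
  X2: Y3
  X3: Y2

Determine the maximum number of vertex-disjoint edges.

3

Unit-capacity flow: source→left, listed edges, right→sink; max matching = max flow.
Augmenting path X1→Y1 (+1); matched 1.
Augmenting path X2→Y3 (+1); matched 2.
Augmenting path X3→Y2 (+1); matched 3.
No augmenting path remains; maximum matching = 3.
König certificate: {X1, X2, X3} is a vertex cover of size 3 (every listed pair touches it), so no matching can be larger.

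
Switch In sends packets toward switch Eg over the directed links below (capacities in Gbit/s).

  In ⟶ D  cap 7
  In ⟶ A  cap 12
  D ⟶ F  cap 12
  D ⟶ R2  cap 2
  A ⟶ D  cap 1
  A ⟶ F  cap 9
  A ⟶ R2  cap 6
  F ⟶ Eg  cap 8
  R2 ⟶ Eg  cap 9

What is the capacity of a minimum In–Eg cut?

Augment In→D→F→Eg: bottleneck 7, flow now 7.
Augment In→A→F→Eg: bottleneck 1, flow now 8.
Augment In→A→R2→Eg: bottleneck 6, flow now 14.
Augment In→A→D→R2→Eg: bottleneck 1, flow now 15.
Augment In→A→F→D→R2→Eg: bottleneck 1, flow now 16. (uses reverse residual edge)
No augmenting path remains; maximum flow = 16.
By max-flow min-cut, the minimum cut capacity equals the max flow.
In the residual graph, reachable from In: {In, D, A, F}.
Min-cut edges: D→R2 (2), A→R2 (6), F→Eg (8); capacity 2 + 6 + 8 = 16.

16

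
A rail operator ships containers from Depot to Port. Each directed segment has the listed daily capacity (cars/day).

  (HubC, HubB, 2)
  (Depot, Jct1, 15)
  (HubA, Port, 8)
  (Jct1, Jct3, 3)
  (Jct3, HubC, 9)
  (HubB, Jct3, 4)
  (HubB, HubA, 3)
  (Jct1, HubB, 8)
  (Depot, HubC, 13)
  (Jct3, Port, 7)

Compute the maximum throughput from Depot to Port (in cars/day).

Augment Depot→Jct1→Jct3→Port: bottleneck 3, flow now 3.
Augment Depot→HubC→HubB→Jct3→Port: bottleneck 2, flow now 5.
Augment Depot→Jct1→HubB→Jct3→Port: bottleneck 2, flow now 7.
Augment Depot→Jct1→HubB→HubA→Port: bottleneck 3, flow now 10.
No augmenting path remains; maximum flow = 10.
In the residual graph, reachable from Depot: {Depot, HubC, Jct1, HubB}.
Min-cut edges: Jct1→Jct3 (3), HubB→Jct3 (4), HubB→HubA (3); capacity 3 + 4 + 3 = 10.
This cut is saturated, so no flow can exceed 10.

10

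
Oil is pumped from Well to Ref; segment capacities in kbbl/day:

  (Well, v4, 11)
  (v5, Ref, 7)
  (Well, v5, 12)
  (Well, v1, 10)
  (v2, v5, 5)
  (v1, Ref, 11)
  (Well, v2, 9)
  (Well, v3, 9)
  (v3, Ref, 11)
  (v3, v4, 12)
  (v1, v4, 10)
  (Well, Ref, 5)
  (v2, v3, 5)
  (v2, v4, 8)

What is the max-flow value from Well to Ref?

33

Augment Well→Ref: bottleneck 5, flow now 5.
Augment Well→v1→Ref: bottleneck 10, flow now 15.
Augment Well→v3→Ref: bottleneck 9, flow now 24.
Augment Well→v5→Ref: bottleneck 7, flow now 31.
Augment Well→v2→v3→Ref: bottleneck 2, flow now 33.
No augmenting path remains; maximum flow = 33.
In the residual graph, reachable from Well: {Well, v2, v3, v4, v5}.
Min-cut edges: Well→v1 (10), Well→Ref (5), v3→Ref (11), v5→Ref (7); capacity 10 + 5 + 11 + 7 = 33.
This cut is saturated, so no flow can exceed 33.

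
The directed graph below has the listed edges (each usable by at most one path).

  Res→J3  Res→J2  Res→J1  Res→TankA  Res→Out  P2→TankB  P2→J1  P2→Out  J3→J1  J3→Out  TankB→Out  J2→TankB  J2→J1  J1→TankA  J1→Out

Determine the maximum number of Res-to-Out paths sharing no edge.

4

Assign every edge capacity 1; by Menger, the answer equals the max flow.
Path Res→Out (+1); total 1.
Path Res→J3→Out (+1); total 2.
Path Res→J1→Out (+1); total 3.
Path Res→J2→TankB→Out (+1); total 4.
No residual Res→Out path; max flow = 4.
Certifying cut of size 4: {Res→J1, Res→J2, Res→J3, Res→Out}.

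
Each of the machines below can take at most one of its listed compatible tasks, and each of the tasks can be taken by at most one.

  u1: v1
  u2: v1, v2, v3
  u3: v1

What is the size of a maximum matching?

2

Unit-capacity flow: source→left, listed edges, right→sink; max matching = max flow.
Augmenting path u1→v1 (+1); matched 1.
Augmenting path u2→v2 (+1); matched 2.
No augmenting path remains; maximum matching = 2.
König certificate: {u2, v1} is a vertex cover of size 2 (every listed pair touches it), so no matching can be larger.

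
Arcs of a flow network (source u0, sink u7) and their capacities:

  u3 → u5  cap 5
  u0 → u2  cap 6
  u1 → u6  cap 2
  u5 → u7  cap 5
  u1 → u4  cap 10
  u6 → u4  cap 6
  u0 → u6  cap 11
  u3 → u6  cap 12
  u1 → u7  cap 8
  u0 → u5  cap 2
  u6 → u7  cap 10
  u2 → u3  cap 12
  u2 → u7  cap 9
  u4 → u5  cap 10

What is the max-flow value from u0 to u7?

19

Augment u0→u2→u7: bottleneck 6, flow now 6.
Augment u0→u5→u7: bottleneck 2, flow now 8.
Augment u0→u6→u7: bottleneck 10, flow now 18.
Augment u0→u6→u4→u5→u7: bottleneck 1, flow now 19.
No augmenting path remains; maximum flow = 19.
In the residual graph, reachable from u0: {u0}.
Min-cut edges: u0→u2 (6), u0→u5 (2), u0→u6 (11); capacity 6 + 2 + 11 = 19.
This cut is saturated, so no flow can exceed 19.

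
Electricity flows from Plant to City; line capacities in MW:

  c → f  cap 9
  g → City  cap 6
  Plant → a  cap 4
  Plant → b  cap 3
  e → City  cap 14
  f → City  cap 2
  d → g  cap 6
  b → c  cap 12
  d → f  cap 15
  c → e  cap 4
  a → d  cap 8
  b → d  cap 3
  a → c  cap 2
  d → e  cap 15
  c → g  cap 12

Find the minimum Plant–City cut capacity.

7

Augment Plant→a→c→e→City: bottleneck 2, flow now 2.
Augment Plant→a→d→e→City: bottleneck 2, flow now 4.
Augment Plant→b→c→e→City: bottleneck 2, flow now 6.
Augment Plant→b→c→f→City: bottleneck 1, flow now 7.
No augmenting path remains; maximum flow = 7.
By max-flow min-cut, the minimum cut capacity equals the max flow.
In the residual graph, reachable from Plant: {Plant}.
Min-cut edges: Plant→a (4), Plant→b (3); capacity 4 + 3 = 7.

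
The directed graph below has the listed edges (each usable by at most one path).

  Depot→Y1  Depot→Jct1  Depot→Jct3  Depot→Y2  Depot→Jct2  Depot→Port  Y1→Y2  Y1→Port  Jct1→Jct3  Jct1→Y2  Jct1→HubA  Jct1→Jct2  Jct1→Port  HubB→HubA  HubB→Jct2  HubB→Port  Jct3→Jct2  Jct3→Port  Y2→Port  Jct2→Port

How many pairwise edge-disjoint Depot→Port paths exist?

Assign every edge capacity 1; by Menger, the answer equals the max flow.
Path Depot→Port (+1); total 1.
Path Depot→Y1→Port (+1); total 2.
Path Depot→Jct1→Port (+1); total 3.
Path Depot→Jct3→Port (+1); total 4.
Path Depot→Y2→Port (+1); total 5.
Path Depot→Jct2→Port (+1); total 6.
No residual Depot→Port path; max flow = 6.
Certifying cut of size 6: {Depot→Jct1, Depot→Jct2, Depot→Jct3, Depot→Port, Depot→Y1, Depot→Y2}.

6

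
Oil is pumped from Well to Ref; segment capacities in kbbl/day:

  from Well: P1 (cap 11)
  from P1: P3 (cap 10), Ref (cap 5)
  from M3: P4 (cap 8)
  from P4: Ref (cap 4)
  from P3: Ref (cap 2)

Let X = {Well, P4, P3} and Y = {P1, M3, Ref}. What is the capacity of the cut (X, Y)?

17

Edges leaving {Well, P4, P3}: Well→P1 (11), P4→Ref (4), P3→Ref (2).
Cut capacity = 11 + 4 + 2 = 17.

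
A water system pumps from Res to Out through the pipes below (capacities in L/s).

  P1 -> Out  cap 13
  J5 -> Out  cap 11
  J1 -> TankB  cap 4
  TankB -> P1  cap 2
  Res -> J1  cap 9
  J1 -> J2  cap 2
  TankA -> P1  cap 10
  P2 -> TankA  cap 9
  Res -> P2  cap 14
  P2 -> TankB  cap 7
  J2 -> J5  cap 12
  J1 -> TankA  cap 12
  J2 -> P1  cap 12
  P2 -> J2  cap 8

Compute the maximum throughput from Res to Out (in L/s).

Augment Res→P2→TankB→P1→Out: bottleneck 2, flow now 2.
Augment Res→P2→TankA→P1→Out: bottleneck 9, flow now 11.
Augment Res→P2→J2→P1→Out: bottleneck 2, flow now 13.
Augment Res→P2→J2→J5→Out: bottleneck 1, flow now 14.
Augment Res→J1→J2→J5→Out: bottleneck 2, flow now 16.
Augment Res→J1→TankB→P2→J2→J5→Out: bottleneck 2, flow now 18. (uses reverse residual edge)
Augment Res→J1→TankA→P2→J2→J5→Out: bottleneck 3, flow now 21. (uses reverse residual edge)
Augment Res→J1→TankA→P1→J2→J5→Out: bottleneck 1, flow now 22. (uses reverse residual edge)
No augmenting path remains; maximum flow = 22.
In the residual graph, reachable from Res: {Res, P2, J1, TankB, TankA}.
Min-cut edges: P2→J2 (8), J1→J2 (2), TankB→P1 (2), TankA→P1 (10); capacity 8 + 2 + 2 + 10 = 22.
This cut is saturated, so no flow can exceed 22.

22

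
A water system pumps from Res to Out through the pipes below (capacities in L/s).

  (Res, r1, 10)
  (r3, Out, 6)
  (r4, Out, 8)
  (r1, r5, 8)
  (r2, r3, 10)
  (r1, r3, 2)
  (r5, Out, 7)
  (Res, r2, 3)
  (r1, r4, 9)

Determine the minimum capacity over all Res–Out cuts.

13

Augment Res→r1→r3→Out: bottleneck 2, flow now 2.
Augment Res→r1→r4→Out: bottleneck 8, flow now 10.
Augment Res→r2→r3→Out: bottleneck 3, flow now 13.
No augmenting path remains; maximum flow = 13.
By max-flow min-cut, the minimum cut capacity equals the max flow.
In the residual graph, reachable from Res: {Res}.
Min-cut edges: Res→r1 (10), Res→r2 (3); capacity 10 + 3 = 13.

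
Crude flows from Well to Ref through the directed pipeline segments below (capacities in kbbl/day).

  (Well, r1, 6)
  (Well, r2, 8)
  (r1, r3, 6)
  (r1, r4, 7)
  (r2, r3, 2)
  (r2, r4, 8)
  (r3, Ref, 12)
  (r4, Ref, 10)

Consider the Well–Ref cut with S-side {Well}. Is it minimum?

Yes — it is a minimum cut (capacity 14).

Given cut capacity: 6 + 8 = 14.
Augment Well→r1→r3→Ref: bottleneck 6, flow now 6.
Augment Well→r2→r3→Ref: bottleneck 2, flow now 8.
Augment Well→r2→r4→Ref: bottleneck 6, flow now 14.
No augmenting path remains; maximum flow = 14.
Cut capacity 14 equals the max flow, so it is a minimum cut.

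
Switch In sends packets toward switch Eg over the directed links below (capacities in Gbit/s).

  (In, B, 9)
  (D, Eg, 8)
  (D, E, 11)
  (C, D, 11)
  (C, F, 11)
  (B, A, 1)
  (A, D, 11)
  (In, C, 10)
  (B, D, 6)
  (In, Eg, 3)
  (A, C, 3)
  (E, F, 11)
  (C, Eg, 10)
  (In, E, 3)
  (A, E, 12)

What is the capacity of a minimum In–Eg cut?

20

Augment In→Eg: bottleneck 3, flow now 3.
Augment In→C→Eg: bottleneck 10, flow now 13.
Augment In→B→D→Eg: bottleneck 6, flow now 19.
Augment In→B→A→D→Eg: bottleneck 1, flow now 20.
No augmenting path remains; maximum flow = 20.
By max-flow min-cut, the minimum cut capacity equals the max flow.
In the residual graph, reachable from In: {In, B, E, F}.
Min-cut edges: In→C (10), In→Eg (3), B→A (1), B→D (6); capacity 10 + 3 + 1 + 6 = 20.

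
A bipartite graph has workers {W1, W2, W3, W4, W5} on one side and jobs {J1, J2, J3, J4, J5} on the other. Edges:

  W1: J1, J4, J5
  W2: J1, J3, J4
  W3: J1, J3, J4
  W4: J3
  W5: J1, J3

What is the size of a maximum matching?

Unit-capacity flow: source→left, listed edges, right→sink; max matching = max flow.
Augmenting path W1→J1 (+1); matched 1.
Augmenting path W2→J3 (+1); matched 2.
Augmenting path W3→J4 (+1); matched 3.
Augmenting path W5→J1→W1→J5 (+1); matched 4.
No augmenting path remains; maximum matching = 4.
König certificate: {W1, J1, J3, J4} is a vertex cover of size 4 (every listed pair touches it), so no matching can be larger.

4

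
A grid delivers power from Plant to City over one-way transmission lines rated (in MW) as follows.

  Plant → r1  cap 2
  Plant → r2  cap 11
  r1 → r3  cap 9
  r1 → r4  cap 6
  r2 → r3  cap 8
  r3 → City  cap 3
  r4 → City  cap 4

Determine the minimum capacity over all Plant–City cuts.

5

Augment Plant→r1→r3→City: bottleneck 2, flow now 2.
Augment Plant→r2→r3→City: bottleneck 1, flow now 3.
Augment Plant→r2→r3→r1→r4→City: bottleneck 2, flow now 5. (uses reverse residual edge)
No augmenting path remains; maximum flow = 5.
By max-flow min-cut, the minimum cut capacity equals the max flow.
In the residual graph, reachable from Plant: {Plant, r2, r3}.
Min-cut edges: Plant→r1 (2), r3→City (3); capacity 2 + 3 = 5.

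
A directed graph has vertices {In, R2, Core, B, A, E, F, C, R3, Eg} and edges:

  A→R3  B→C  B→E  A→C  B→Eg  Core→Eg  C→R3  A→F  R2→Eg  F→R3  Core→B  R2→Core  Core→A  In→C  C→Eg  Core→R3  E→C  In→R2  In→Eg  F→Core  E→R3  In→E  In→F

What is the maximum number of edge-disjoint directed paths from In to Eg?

4

Assign every edge capacity 1; by Menger, the answer equals the max flow.
Path In→Eg (+1); total 1.
Path In→R2→Eg (+1); total 2.
Path In→C→Eg (+1); total 3.
Path In→F→Core→Eg (+1); total 4.
No residual In→Eg path; max flow = 4.
Certifying cut of size 4: {C→Eg, In→Eg, In→F, In→R2}.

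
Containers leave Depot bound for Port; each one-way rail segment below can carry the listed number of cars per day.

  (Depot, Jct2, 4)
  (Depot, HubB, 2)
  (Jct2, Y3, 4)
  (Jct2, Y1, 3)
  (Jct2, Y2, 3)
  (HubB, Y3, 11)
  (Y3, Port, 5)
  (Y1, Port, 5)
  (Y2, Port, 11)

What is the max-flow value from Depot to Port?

6

Augment Depot→Jct2→Y3→Port: bottleneck 4, flow now 4.
Augment Depot→HubB→Y3→Port: bottleneck 1, flow now 5.
Augment Depot→HubB→Y3→Jct2→Y1→Port: bottleneck 1, flow now 6. (uses reverse residual edge)
No augmenting path remains; maximum flow = 6.
In the residual graph, reachable from Depot: {Depot}.
Min-cut edges: Depot→Jct2 (4), Depot→HubB (2); capacity 4 + 2 = 6.
This cut is saturated, so no flow can exceed 6.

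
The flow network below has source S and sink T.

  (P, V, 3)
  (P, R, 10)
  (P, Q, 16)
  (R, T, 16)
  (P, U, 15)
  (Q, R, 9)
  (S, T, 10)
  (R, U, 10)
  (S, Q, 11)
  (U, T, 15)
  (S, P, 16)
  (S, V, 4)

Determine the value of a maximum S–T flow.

Augment S→T: bottleneck 10, flow now 10.
Augment S→P→R→T: bottleneck 10, flow now 20.
Augment S→P→U→T: bottleneck 6, flow now 26.
Augment S→Q→R→T: bottleneck 6, flow now 32.
Augment S→Q→R→U→T: bottleneck 3, flow now 35.
No augmenting path remains; maximum flow = 35.
In the residual graph, reachable from S: {S, Q, V}.
Min-cut edges: S→P (16), S→T (10), Q→R (9); capacity 16 + 10 + 9 = 35.
This cut is saturated, so no flow can exceed 35.

35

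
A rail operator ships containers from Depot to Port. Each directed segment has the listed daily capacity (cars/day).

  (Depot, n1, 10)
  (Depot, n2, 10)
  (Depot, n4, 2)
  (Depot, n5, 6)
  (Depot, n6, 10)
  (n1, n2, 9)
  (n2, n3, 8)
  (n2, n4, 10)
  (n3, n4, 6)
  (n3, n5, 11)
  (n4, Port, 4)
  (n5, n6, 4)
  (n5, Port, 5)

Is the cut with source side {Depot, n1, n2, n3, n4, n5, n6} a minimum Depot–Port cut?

Yes — it is a minimum cut (capacity 9).

Given cut capacity: 4 + 5 = 9.
Augment Depot→n4→Port: bottleneck 2, flow now 2.
Augment Depot→n5→Port: bottleneck 5, flow now 7.
Augment Depot→n2→n4→Port: bottleneck 2, flow now 9.
No augmenting path remains; maximum flow = 9.
Cut capacity 9 equals the max flow, so it is a minimum cut.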